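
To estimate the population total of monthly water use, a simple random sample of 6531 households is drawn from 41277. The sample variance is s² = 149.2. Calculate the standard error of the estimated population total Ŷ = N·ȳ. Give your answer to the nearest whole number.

5724

Var(Ŷ) = N²·Var(ȳ) = N²·(1 − n/N)·s²/n.
f = 6531/41277 = 0.15822371; Var(ȳ) = 0.84177629·149.2/6531 = 0.01923029.
Var(Ŷ) = 41277² · 0.01923029 = 3.276439 × 10^7.
SE(Ŷ) = √(3.276439 × 10^7) = 5724.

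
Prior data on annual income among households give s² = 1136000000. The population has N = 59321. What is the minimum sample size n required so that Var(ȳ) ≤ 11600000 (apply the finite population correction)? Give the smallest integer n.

Without fpc, n₀ = s²/D = 1136000000/11600000 = 97.9310.
With fpc, (1 − n/N)·s²/n ≤ D requires n ≥ n₀/(1 + n₀/N) = 97.9310/(1 + 97.9310/59321) = 97.7696.
Rounding up, n = 98.

98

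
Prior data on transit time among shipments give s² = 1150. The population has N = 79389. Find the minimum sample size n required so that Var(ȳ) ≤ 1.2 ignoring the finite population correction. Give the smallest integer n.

Without fpc, n₀ = s²/D = 1150/1.2 = 958.3333.
Rounding up, n = 959.

959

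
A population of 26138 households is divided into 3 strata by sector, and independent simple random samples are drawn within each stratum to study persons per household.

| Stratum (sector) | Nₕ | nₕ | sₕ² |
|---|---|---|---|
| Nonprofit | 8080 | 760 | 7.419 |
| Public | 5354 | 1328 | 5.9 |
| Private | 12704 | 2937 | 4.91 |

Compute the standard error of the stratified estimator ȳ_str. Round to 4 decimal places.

Var(ȳ_str) = Σₕ Wₕ²(1 − fₕ)sₕ²/nₕ with Wₕ = Nₕ/N, N = 26138.
Nonprofit: Wₕ = 0.30912847; term = 0.30912847²·(1 − 0.09405941)·7.419/760 = 8.4510275 × 10^-4.
Public: Wₕ = 0.20483587; term = 0.20483587²·(1 − 0.24803885)·5.9/1328 = 1.4017203 × 10^-4.
Private: Wₕ = 0.48603566; term = 0.48603566²·(1 − 0.23118703)·4.91/2937 = 3.0362289 × 10^-4.
Sum = 0.0012888977.
SE = √(0.0012888977) = 0.0359.

0.0359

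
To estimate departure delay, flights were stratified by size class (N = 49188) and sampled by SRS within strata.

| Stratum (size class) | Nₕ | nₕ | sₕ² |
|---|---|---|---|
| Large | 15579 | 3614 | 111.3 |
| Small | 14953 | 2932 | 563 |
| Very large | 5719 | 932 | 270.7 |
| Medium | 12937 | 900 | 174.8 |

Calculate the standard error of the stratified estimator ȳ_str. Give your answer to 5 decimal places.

0.18007

Var(ȳ_str) = Σₕ Wₕ²(1 − fₕ)sₕ²/nₕ with Wₕ = Nₕ/N, N = 49188.
Large: Wₕ = 0.31672359; term = 0.31672359²·(1 − 0.23197895)·111.3/3614 = 0.0023726898.
Small: Wₕ = 0.30399691; term = 0.30399691²·(1 − 0.19608105)·563/2932 = 0.014265764.
Very large: Wₕ = 0.11626820; term = 0.11626820²·(1 − 0.16296555)·270.7/932 = 0.0032865295.
Medium: Wₕ = 0.26301130; term = 0.26301130²·(1 − 0.06956791)·174.8/900 = 0.012500645.
Sum = 0.032425628.
SE = √(0.032425628) = 0.18007.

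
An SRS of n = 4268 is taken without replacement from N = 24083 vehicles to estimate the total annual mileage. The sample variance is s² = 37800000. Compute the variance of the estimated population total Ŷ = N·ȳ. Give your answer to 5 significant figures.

4.2264 × 10^12

Var(Ŷ) = N²·Var(ȳ) = N²·(1 − n/N)·s²/n.
f = 4268/24083 = 0.17722045; Var(ȳ) = 0.82277955·37800000/4268 = 7287.0354.
Var(Ŷ) = 24083² · 7287.0354 = 4.2264141 × 10^12.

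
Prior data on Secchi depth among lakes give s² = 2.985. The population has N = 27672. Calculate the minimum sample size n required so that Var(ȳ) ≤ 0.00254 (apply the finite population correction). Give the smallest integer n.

Without fpc, n₀ = s²/D = 2.985/0.00254 = 1175.1969.
With fpc, (1 − n/N)·s²/n ≤ D requires n ≥ n₀/(1 + n₀/N) = 1175.1969/(1 + 1175.1969/27672) = 1127.3209.
Rounding up, n = 1128.

1128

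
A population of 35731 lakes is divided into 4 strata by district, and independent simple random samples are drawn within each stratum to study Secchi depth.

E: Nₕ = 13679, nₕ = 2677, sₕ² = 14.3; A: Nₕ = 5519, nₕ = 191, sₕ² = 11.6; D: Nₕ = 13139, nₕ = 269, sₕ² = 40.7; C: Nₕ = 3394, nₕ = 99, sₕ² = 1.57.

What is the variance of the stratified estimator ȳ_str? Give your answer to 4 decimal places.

0.0222

Var(ȳ_str) = Σₕ Wₕ²(1 − fₕ)sₕ²/nₕ with Wₕ = Nₕ/N, N = 35731.
E: Wₕ = 0.38283283; term = 0.38283283²·(1 − 0.19570144)·14.3/2677 = 6.2968495 × 10^-4.
A: Wₕ = 0.15445971; term = 0.15445971²·(1 − 0.03460772)·11.6/191 = 0.0013988105.
D: Wₕ = 0.36771991; term = 0.36771991²·(1 − 0.02047340)·40.7/269 = 0.020039766.
C: Wₕ = 0.09498755; term = 0.09498755²·(1 − 0.02916912)·1.57/99 = 1.3891251 × 10^-4.
Sum = 0.022207174.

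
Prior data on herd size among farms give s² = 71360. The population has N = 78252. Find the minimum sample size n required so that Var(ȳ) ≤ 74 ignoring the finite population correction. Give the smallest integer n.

Without fpc, n₀ = s²/D = 71360/74 = 964.3243.
Rounding up, n = 965.

965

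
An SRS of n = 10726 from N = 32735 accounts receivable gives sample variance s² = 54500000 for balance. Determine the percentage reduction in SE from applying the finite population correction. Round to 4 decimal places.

18.0038

f = n/N = 10726/32735 = 0.32766152.
SE_no-fpc = √(s²/n) = 71.281914; SE_fpc = √((1−f)s²/n) = 58.448496.
Ratio = √(1−f) = 0.81996248. Reduction = 100·(1 − 0.81996248) = 18.0038%.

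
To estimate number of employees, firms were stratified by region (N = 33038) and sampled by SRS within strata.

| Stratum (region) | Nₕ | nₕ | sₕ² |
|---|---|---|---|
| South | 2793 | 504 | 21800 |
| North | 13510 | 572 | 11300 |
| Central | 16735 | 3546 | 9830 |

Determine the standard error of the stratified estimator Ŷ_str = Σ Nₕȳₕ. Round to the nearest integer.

Var(Ŷ_str) = Σₕ Nₕ²(1 − fₕ)sₕ²/nₕ.
South: 2793²·(1 − 504/2793)·21800/504 = 2.7653028 × 10^8.
North: 13510²·(1 − 572/13510)·11300/572 = 3.4530662 × 10^9.
Central: 16735²·(1 − 3546/16735)·9830/3546 = 6.1186044 × 10^8.
Sum = 4.3414569 × 10^9.
SE = √(4.3414569 × 10^9) = 65890.

65890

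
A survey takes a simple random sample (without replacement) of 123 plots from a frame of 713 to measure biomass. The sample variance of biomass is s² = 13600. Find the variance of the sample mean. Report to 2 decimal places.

91.49

Under SRS without replacement, Var(ȳ) = (1 − f)·s²/n with f = n/N = 123/713 = 0.17251052.
Var(ȳ) = (1 − 0.17251052)·13600/123 = 0.82748948·110.56911 = 91.494772.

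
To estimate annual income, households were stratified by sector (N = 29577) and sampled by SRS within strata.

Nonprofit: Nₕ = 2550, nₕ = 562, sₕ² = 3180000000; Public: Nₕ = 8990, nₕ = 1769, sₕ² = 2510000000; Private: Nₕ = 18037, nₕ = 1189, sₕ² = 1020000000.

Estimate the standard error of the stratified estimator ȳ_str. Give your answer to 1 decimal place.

Var(ȳ_str) = Σₕ Wₕ²(1 − fₕ)sₕ²/nₕ with Wₕ = Nₕ/N, N = 29577.
Nonprofit: Wₕ = 0.08621564; term = 0.08621564²·(1 − 0.22039216)·3180000000/562 = 32789.827.
Public: Wₕ = 0.30395240; term = 0.30395240²·(1 − 0.19677419)·2510000000/1769 = 105291.83.
Private: Wₕ = 0.60983196; term = 0.60983196²·(1 − 0.06592005)·1020000000/1189 = 298004.44.
Sum = 436086.1.
SE = √(436086.1) = 660.4.

660.4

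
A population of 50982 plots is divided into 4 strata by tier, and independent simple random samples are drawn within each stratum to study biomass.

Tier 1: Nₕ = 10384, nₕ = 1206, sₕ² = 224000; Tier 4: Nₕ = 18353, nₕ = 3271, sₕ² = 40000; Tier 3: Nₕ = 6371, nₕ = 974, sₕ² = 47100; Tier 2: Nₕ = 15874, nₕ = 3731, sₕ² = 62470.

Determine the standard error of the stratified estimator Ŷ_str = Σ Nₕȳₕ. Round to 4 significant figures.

Var(Ŷ_str) = Σₕ Nₕ²(1 − fₕ)sₕ²/nₕ.
Tier 1: 10384²·(1 − 1206/10384)·224000/1206 = 1.7701638 × 10^10.
Tier 4: 18353²·(1 − 3271/18353)·40000/3271 = 3.3848969 × 10^9.
Tier 3: 6371²·(1 − 974/6371)·47100/974 = 1.6627309 × 10^9.
Tier 2: 15874²·(1 − 3731/15874)·62470/3731 = 3.2274433 × 10^9.
Sum = 2.5976709 × 10^10.
SE = √(2.5976709 × 10^10) = 161200.

161200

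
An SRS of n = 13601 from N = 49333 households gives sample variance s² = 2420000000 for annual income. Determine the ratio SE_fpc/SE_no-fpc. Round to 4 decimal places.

0.8511

f = n/N = 13601/49333 = 0.27569781.
SE_no-fpc = √(s²/n) = 421.81524; SE_fpc = √((1−f)s²/n) = 358.98984.
Ratio = √(1−f) = 0.85105945.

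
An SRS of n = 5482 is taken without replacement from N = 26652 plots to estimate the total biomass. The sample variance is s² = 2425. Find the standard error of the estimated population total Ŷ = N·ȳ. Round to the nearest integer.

15798

Var(Ŷ) = N²·Var(ȳ) = N²·(1 − n/N)·s²/n.
f = 5482/26652 = 0.20568813; Var(ȳ) = 0.79431187·2425/5482 = 0.35136926.
Var(Ŷ) = 26652² · 0.35136926 = 2.4958781 × 10^8.
SE(Ŷ) = √(2.4958781 × 10^8) = 15798.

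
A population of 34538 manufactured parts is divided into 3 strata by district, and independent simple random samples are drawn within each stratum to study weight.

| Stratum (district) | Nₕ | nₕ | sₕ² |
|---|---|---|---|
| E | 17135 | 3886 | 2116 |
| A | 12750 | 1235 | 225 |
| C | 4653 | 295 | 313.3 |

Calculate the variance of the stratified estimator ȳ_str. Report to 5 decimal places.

0.14411

Var(ȳ_str) = Σₕ Wₕ²(1 − fₕ)sₕ²/nₕ with Wₕ = Nₕ/N, N = 34538.
E: Wₕ = 0.49612022; term = 0.49612022²·(1 − 0.22678728)·2116/3886 = 0.10363005.
A: Wₕ = 0.36915861; term = 0.36915861²·(1 − 0.09686275)·225/1235 = 0.022423083.
C: Wₕ = 0.13472118; term = 0.13472118²·(1 − 0.06339996)·313.3/295 = 0.01805362.
Sum = 0.14410675.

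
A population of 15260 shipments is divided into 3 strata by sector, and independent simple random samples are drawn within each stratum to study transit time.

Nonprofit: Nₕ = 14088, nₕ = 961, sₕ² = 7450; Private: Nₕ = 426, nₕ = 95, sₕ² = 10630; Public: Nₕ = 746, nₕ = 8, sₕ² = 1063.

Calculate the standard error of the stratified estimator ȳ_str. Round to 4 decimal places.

2.5570

Var(ȳ_str) = Σₕ Wₕ²(1 − fₕ)sₕ²/nₕ with Wₕ = Nₕ/N, N = 15260.
Nonprofit: Wₕ = 0.92319790; term = 0.92319790²·(1 − 0.06821408)·7450/961 = 6.1565675.
Private: Wₕ = 0.02791612; term = 0.02791612²·(1 − 0.22300469)·10630/95 = 0.067754506.
Public: Wₕ = 0.04888598; term = 0.04888598²·(1 − 0.01072386)·1063/8 = 0.31414446.
Sum = 6.5384665.
SE = √(6.5384665) = 2.5570.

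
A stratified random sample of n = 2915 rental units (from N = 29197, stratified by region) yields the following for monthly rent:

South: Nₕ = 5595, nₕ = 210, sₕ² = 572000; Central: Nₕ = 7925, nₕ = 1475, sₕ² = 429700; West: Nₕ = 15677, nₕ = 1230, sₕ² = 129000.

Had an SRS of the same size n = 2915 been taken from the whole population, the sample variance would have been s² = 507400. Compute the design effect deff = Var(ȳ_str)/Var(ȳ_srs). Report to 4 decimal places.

Var(ȳ_str) = Σ Wₕ²(1−fₕ)sₕ²/nₕ with Wₕ = Nₕ/29197:
  South: (5595/29197)²·(1−210/5595)·572000/210 = 96.268914
  Central: (7925/29197)²·(1−1475/7925)·429700/1475 = 17.46851
  West: (15677/29197)²·(1−1230/15677)·129000/1230 = 27.864341
  → Var(ȳ_str) = 141.60177.
Var(ȳ_srs) = (1 − 2915/29197)·507400/2915 = 156.68668.
deff = 141.60177 / 156.68668 = 0.9037.

0.9037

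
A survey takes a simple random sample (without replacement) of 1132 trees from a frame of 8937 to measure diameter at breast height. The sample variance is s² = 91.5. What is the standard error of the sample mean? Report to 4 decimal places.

Under SRS without replacement, Var(ȳ) = (1 − f)·s²/n with f = n/N = 1132/8937 = 0.12666443.
Var(ȳ) = (1 − 0.12666443)·91.5/1132 = 0.87333557·0.080830389 = 0.070592054.
SE(ȳ) = √(0.070592054) = 0.2657.

0.2657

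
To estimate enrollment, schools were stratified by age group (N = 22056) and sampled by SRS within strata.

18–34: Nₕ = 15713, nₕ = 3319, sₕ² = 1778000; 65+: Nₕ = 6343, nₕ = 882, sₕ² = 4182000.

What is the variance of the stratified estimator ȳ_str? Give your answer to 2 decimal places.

Var(ȳ_str) = Σₕ Wₕ²(1 − fₕ)sₕ²/nₕ with Wₕ = Nₕ/N, N = 22056.
18–34: Wₕ = 0.71241386; term = 0.71241386²·(1 − 0.21122637)·1778000/3319 = 214.45768.
65+: Wₕ = 0.28758614; term = 0.28758614²·(1 − 0.13905092)·4182000/882 = 337.62051.
Sum = 552.07819.

552.08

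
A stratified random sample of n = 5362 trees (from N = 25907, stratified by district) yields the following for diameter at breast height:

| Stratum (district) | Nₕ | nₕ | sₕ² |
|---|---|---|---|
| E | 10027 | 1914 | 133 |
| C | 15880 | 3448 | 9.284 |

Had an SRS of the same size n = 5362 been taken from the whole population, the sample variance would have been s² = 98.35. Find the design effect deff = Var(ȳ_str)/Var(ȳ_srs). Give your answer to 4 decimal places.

0.6335

Var(ȳ_str) = Σ Wₕ²(1−fₕ)sₕ²/nₕ with Wₕ = Nₕ/25907:
  E: (10027/25907)²·(1−1914/10027)·133/1914 = 0.0084222465
  C: (15880/25907)²·(1−3448/15880)·9.284/3448 = 7.9199989 × 10^-4
  → Var(ȳ_str) = 0.0092142464.
Var(ȳ_srs) = (1 − 5362/25907)·98.35/5362 = 0.014545765.
deff = 0.0092142464 / 0.014545765 = 0.6335.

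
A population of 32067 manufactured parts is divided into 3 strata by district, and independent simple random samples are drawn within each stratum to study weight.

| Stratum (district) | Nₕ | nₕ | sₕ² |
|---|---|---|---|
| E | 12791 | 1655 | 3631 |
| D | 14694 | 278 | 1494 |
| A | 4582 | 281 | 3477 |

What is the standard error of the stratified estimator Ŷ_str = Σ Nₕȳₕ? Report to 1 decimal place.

41167.3

Var(Ŷ_str) = Σₕ Nₕ²(1 − fₕ)sₕ²/nₕ.
E: 12791²·(1 − 1655/12791)·3631/1655 = 3.125086 × 10^8.
D: 14694²·(1 − 278/14694)·1494/278 = 1.1383888 × 10^9.
A: 4582²·(1 − 281/4582)·3477/281 = 2.4385008 × 10^8.
Sum = 1.6947475 × 10^9.
SE = √(1.6947475 × 10^9) = 41167.3.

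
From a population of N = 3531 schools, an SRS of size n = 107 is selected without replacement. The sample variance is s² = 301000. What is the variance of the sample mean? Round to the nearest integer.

Under SRS without replacement, Var(ȳ) = (1 − f)·s²/n with f = n/N = 107/3531 = 0.03030303.
Var(ȳ) = (1 − 0.03030303)·301000/107 = 0.96969697·2813.0841 = 2727.8391.

2728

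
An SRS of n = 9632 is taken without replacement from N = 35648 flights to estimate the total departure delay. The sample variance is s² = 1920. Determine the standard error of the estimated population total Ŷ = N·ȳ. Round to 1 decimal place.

Var(Ŷ) = N²·Var(ȳ) = N²·(1 − n/N)·s²/n.
f = 9632/35648 = 0.27019749; Var(ȳ) = 0.72980251·1920/9632 = 0.14547558.
Var(Ŷ) = 35648² · 0.14547558 = 1.8486744 × 10^8.
SE(Ŷ) = √(1.8486744 × 10^8) = 13596.6.

13596.6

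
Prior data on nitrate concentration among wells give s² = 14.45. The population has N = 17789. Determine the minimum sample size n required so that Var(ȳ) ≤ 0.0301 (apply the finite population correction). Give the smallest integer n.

468

Without fpc, n₀ = s²/D = 14.45/0.0301 = 480.0664.
With fpc, (1 − n/N)·s²/n ≤ D requires n ≥ n₀/(1 + n₀/N) = 480.0664/(1 + 480.0664/17789) = 467.4514.
Rounding up, n = 468.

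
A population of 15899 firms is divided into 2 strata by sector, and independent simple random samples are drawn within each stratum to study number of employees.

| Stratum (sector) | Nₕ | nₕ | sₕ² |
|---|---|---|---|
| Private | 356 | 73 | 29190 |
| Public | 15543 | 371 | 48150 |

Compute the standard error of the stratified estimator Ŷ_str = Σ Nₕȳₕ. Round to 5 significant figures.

Var(Ŷ_str) = Σₕ Nₕ²(1 − fₕ)sₕ²/nₕ.
Private: 356²·(1 − 73/356)·29190/73 = 4.0285399 × 10^7.
Public: 15543²·(1 − 371/15543)·48150/371 = 3.0605541 × 10^10.
Sum = 3.0645826 × 10^10.
SE = √(3.0645826 × 10^10) = 175060.

175060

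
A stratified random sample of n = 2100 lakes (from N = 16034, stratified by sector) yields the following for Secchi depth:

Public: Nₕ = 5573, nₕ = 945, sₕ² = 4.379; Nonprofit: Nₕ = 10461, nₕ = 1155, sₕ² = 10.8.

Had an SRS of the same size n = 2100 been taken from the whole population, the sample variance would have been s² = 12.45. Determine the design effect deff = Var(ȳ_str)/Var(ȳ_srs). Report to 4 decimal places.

0.7775

Var(ȳ_str) = Σ Wₕ²(1−fₕ)sₕ²/nₕ with Wₕ = Nₕ/16034:
  Public: (5573/16034)²·(1−945/5573)·4.379/945 = 4.6488097 × 10^-4
  Nonprofit: (10461/16034)²·(1−1155/10461)·10.8/1155 = 0.0035407418
  → Var(ȳ_str) = 0.0040056228.
Var(ȳ_srs) = (1 − 2100/16034)·12.45/2100 = 0.0051520964.
deff = 0.0040056228 / 0.0051520964 = 0.7775.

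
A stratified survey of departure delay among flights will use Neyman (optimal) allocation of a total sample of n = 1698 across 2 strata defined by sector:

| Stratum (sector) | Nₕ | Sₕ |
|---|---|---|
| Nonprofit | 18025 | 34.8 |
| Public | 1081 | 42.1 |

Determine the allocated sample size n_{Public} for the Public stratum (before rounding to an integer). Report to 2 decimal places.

114.86

Neyman allocation: nₕ = n·NₕSₕ / Σⱼ NⱼSⱼ.
Σ NⱼSⱼ = 18025·34.8 + 1081·42.1 = 672780.1.
n_{Public} = 1698·1081·42.1 / 672780.1 = 114.86.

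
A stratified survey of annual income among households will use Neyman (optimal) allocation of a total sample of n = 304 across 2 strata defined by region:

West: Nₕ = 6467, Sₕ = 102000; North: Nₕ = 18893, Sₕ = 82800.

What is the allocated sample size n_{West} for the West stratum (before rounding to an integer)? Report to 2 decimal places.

Neyman allocation: nₕ = n·NₕSₕ / Σⱼ NⱼSⱼ.
Σ NⱼSⱼ = 6467·102000 + 18893·82800 = 2.2239744 × 10^9.
n_{West} = 304·6467·102000 / (2.2239744 × 10^9) = 90.17.

90.17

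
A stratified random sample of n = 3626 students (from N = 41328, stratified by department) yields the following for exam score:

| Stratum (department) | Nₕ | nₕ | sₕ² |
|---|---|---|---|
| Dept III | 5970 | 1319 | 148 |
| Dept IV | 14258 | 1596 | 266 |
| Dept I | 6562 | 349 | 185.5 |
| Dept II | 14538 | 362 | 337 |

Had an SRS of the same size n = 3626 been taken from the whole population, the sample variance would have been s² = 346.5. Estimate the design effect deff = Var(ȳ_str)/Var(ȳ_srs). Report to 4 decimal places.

1.6571

Var(ȳ_str) = Σ Wₕ²(1−fₕ)sₕ²/nₕ with Wₕ = Nₕ/41328:
  Dept III: (5970/41328)²·(1−1319/5970)·148/1319 = 0.0018241007
  Dept IV: (14258/41328)²·(1−1596/14258)·266/1596 = 0.017616551
  Dept I: (6562/41328)²·(1−349/6562)·185.5/349 = 0.012687244
  Dept II: (14538/41328)²·(1−362/14538)·337/362 = 0.11232875
  → Var(ȳ_str) = 0.14445665.
Var(ȳ_srs) = (1 − 3626/41328)·346.5/3626 = 0.087175699.
deff = 0.14445665 / 0.087175699 = 1.6571.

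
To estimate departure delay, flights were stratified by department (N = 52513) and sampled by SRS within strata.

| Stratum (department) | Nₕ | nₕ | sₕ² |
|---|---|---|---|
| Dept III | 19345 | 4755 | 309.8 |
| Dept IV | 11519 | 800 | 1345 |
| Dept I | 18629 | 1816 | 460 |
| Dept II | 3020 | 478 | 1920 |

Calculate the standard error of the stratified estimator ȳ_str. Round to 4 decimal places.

0.3491

Var(ȳ_str) = Σₕ Wₕ²(1 − fₕ)sₕ²/nₕ with Wₕ = Nₕ/N, N = 52513.
Dept III: Wₕ = 0.36838497; term = 0.36838497²·(1 − 0.24579995)·309.8/4755 = 0.0066683941.
Dept IV: Wₕ = 0.21935521; term = 0.21935521²·(1 − 0.06945047)·1345/800 = 0.075277933.
Dept I: Wₕ = 0.35475025; term = 0.35475025²·(1 − 0.09748242)·460/1816 = 0.028770213.
Dept II: Wₕ = 0.05750957; term = 0.05750957²·(1 − 0.15827815)·1920/478 = 0.011182069.
Sum = 0.12189861.
SE = √(0.12189861) = 0.3491.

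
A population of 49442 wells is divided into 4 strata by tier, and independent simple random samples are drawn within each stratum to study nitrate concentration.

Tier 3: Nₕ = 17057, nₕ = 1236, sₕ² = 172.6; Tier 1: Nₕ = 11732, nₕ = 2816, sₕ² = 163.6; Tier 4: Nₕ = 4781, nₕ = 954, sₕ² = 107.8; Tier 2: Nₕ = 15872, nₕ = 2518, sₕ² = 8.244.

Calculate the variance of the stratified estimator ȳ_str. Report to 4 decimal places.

0.0190

Var(ȳ_str) = Σₕ Wₕ²(1 − fₕ)sₕ²/nₕ with Wₕ = Nₕ/N, N = 49442.
Tier 3: Wₕ = 0.34499009; term = 0.34499009²·(1 − 0.07246292)·172.6/1236 = 0.015415827.
Tier 1: Wₕ = 0.23728814; term = 0.23728814²·(1 − 0.24002728)·163.6/2816 = 0.0024859976.
Tier 4: Wₕ = 0.09669916; term = 0.09669916²·(1 − 0.19953985)·107.8/954 = 8.4577634 × 10^-4.
Tier 2: Wₕ = 0.32102261; term = 0.32102261²·(1 − 0.15864415)·8.244/2518 = 2.8387897 × 10^-4.
Sum = 0.01903148.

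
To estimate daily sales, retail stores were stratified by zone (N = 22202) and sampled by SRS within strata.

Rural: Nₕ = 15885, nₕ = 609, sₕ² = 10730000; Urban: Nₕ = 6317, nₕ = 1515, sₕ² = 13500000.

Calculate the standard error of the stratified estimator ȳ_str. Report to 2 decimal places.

Var(ȳ_str) = Σₕ Wₕ²(1 − fₕ)sₕ²/nₕ with Wₕ = Nₕ/N, N = 22202.
Rural: Wₕ = 0.71547608; term = 0.71547608²·(1 − 0.03833805)·10730000/609 = 8673.5144.
Urban: Wₕ = 0.28452392; term = 0.28452392²·(1 − 0.23982903)·13500000/1515 = 548.36531.
Sum = 9221.8797.
SE = √(9221.8797) = 96.03.

96.03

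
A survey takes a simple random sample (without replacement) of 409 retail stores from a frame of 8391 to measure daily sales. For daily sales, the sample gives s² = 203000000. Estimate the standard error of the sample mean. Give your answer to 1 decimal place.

Under SRS without replacement, Var(ȳ) = (1 − f)·s²/n with f = n/N = 409/8391 = 0.04874270.
Var(ȳ) = (1 − 0.04874270)·203000000/409 = 0.95125730·496332.52 = 472139.93.
SE(ȳ) = √(472139.93) = 687.1.

687.1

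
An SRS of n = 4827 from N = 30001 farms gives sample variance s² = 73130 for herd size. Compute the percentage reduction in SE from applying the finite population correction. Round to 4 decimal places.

f = n/N = 4827/30001 = 0.16089464.
SE_no-fpc = √(s²/n) = 3.8923254; SE_fpc = √((1−f)s²/n) = 3.5654749.
Ratio = √(1−f) = 0.91602694. Reduction = 100·(1 − 0.91602694) = 8.3973%.

8.3973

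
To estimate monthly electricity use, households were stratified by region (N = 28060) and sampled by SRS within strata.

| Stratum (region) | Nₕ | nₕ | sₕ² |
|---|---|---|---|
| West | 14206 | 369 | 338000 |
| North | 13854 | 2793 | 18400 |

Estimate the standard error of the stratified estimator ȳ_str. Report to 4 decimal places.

Var(ȳ_str) = Σₕ Wₕ²(1 − fₕ)sₕ²/nₕ with Wₕ = Nₕ/N, N = 28060.
West: Wₕ = 0.50627227; term = 0.50627227²·(1 − 0.02597494)·338000/369 = 228.6803.
North: Wₕ = 0.49372773; term = 0.49372773²·(1 − 0.20160243)·18400/2793 = 1.2821568.
Sum = 229.96246.
SE = √(229.96246) = 15.1645.

15.1645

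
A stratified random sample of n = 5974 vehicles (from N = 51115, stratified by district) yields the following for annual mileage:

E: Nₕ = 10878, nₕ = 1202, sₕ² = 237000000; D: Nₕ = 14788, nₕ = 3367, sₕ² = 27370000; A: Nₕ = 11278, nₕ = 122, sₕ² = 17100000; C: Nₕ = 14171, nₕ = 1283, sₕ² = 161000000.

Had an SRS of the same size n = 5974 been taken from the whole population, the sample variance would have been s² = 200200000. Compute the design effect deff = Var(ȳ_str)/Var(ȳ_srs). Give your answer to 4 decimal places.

0.8106

Var(ȳ_str) = Σ Wₕ²(1−fₕ)sₕ²/nₕ with Wₕ = Nₕ/51115:
  E: (10878/51115)²·(1−1202/10878)·237000000/1202 = 7943.1372
  D: (14788/51115)²·(1−3367/14788)·27370000/3367 = 525.47072
  A: (11278/51115)²·(1−122/11278)·17100000/122 = 6749.6328
  C: (14171/51115)²·(1−1283/14171)·161000000/1283 = 8771.7958
  → Var(ȳ_str) = 23990.037.
Var(ȳ_srs) = (1 − 5974/51115)·200200000/5974 = 29595.226.
deff = 23990.037 / 29595.226 = 0.8106.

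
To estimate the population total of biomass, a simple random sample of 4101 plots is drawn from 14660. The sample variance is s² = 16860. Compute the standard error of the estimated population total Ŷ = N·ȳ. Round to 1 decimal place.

Var(Ŷ) = N²·Var(ȳ) = N²·(1 − n/N)·s²/n.
f = 4101/14660 = 0.27974079; Var(ȳ) = 0.72025921·16860/4101 = 2.9611242.
Var(Ŷ) = 14660² · 2.9611242 = 6.3639178 × 10^8.
SE(Ŷ) = √(6.3639178 × 10^8) = 25226.8.

25226.8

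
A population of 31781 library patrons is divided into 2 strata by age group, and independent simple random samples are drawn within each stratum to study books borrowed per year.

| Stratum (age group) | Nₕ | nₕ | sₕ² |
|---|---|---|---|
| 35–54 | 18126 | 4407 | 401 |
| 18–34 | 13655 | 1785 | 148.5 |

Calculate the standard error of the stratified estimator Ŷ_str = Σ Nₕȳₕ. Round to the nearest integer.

6009

Var(Ŷ_str) = Σₕ Nₕ²(1 − fₕ)sₕ²/nₕ.
35–54: 18126²·(1 − 4407/18126)·401/4407 = 2.2626936 × 10^7.
18–34: 13655²·(1 − 1785/13655)·148.5/1785 = 1.348437 × 10^7.
Sum = 3.6111306 × 10^7.
SE = √(3.6111306 × 10^7) = 6009.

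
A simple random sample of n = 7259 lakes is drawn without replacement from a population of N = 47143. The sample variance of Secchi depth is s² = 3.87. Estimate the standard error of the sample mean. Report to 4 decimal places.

0.0212

Under SRS without replacement, Var(ȳ) = (1 − f)·s²/n with f = n/N = 7259/47143 = 0.15397832.
Var(ȳ) = (1 − 0.15397832)·3.87/7259 = 0.84602168·5.3313129 × 10^-4 = 4.5104062 × 10^-4.
SE(ȳ) = √(4.5104062 × 10^-4) = 0.0212.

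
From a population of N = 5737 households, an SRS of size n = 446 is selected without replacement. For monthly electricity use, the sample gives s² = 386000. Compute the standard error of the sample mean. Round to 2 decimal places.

28.25

Under SRS without replacement, Var(ȳ) = (1 − f)·s²/n with f = n/N = 446/5737 = 0.07774098.
Var(ȳ) = (1 − 0.07774098)·386000/446 = 0.92225902·865.47085 = 798.1883.
SE(ȳ) = √(798.1883) = 28.25.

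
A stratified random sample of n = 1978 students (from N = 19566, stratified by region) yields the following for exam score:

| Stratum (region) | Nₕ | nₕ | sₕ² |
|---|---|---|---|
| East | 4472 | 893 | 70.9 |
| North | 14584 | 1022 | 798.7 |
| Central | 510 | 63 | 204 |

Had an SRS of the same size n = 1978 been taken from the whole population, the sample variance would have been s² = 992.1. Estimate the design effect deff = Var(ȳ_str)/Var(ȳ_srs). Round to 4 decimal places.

0.9072

Var(ȳ_str) = Σ Wₕ²(1−fₕ)sₕ²/nₕ with Wₕ = Nₕ/19566:
  East: (4472/19566)²·(1−893/4472)·70.9/893 = 0.0033193586
  North: (14584/19566)²·(1−1022/14584)·798.7/1022 = 0.40376539
  Central: (510/19566)²·(1−63/510)·204/63 = 0.0019282495
  → Var(ȳ_str) = 0.409013.
Var(ȳ_srs) = (1 − 1978/19566)·992.1/1978 = 0.45086193.
deff = 0.409013 / 0.45086193 = 0.9072.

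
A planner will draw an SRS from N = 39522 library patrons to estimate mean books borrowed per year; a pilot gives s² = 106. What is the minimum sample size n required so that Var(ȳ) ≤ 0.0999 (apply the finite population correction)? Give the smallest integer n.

1034

Without fpc, n₀ = s²/D = 106/0.0999 = 1061.0611.
With fpc, (1 − n/N)·s²/n ≤ D requires n ≥ n₀/(1 + n₀/N) = 1061.0611/(1 + 1061.0611/39522) = 1033.3192.
Rounding up, n = 1034.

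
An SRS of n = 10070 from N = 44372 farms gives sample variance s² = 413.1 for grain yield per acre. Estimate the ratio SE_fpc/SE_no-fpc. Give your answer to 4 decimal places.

f = n/N = 10070/44372 = 0.22694492.
SE_no-fpc = √(s²/n) = 0.20254096; SE_fpc = √((1−f)s²/n) = 0.1780812.
Ratio = √(1−f) = 0.87923551.

0.8792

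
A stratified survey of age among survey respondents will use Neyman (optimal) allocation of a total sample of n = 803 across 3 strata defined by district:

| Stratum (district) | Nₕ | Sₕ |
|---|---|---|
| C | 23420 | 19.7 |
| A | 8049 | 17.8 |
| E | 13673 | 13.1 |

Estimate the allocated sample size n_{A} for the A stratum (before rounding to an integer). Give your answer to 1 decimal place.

146.8

Neyman allocation: nₕ = n·NₕSₕ / Σⱼ NⱼSⱼ.
Σ NⱼSⱼ = 23420·19.7 + 8049·17.8 + 13673·13.1 = 783762.5.
n_{A} = 803·8049·17.8 / 783762.5 = 146.8.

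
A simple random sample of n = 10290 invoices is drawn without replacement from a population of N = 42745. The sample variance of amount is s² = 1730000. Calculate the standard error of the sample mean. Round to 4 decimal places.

11.2983

Under SRS without replacement, Var(ȳ) = (1 − f)·s²/n with f = n/N = 10290/42745 = 0.24072991.
Var(ȳ) = (1 − 0.24072991)·1730000/10290 = 0.75927009·168.12439 = 127.65182.
SE(ȳ) = √(127.65182) = 11.2983.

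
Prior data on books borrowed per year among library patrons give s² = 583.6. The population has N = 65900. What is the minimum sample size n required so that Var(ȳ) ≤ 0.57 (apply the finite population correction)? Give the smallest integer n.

1009

Without fpc, n₀ = s²/D = 583.6/0.57 = 1023.8596.
With fpc, (1 − n/N)·s²/n ≤ D requires n ≥ n₀/(1 + n₀/N) = 1023.8596/(1 + 1023.8596/65900) = 1008.1957.
Rounding up, n = 1009.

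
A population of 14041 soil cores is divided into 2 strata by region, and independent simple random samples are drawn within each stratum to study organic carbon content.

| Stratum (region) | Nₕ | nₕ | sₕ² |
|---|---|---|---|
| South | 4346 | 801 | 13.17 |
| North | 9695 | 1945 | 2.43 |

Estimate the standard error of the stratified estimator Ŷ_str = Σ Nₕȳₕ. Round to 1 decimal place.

589.2

Var(Ŷ_str) = Σₕ Nₕ²(1 − fₕ)sₕ²/nₕ.
South: 4346²·(1 − 801/4346)·13.17/801 = 253314.02.
North: 9695²·(1 − 1945/9695)·2.43/1945 = 93872.024.
Sum = 347186.04.
SE = √(347186.04) = 589.2.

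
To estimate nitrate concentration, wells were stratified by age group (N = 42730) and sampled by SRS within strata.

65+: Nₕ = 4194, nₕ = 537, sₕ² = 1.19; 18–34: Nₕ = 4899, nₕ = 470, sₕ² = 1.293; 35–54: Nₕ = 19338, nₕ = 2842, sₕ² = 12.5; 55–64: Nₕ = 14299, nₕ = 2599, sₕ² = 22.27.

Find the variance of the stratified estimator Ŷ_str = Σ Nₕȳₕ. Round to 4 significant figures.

Var(Ŷ_str) = Σₕ Nₕ²(1 − fₕ)sₕ²/nₕ.
65+: 4194²·(1 − 537/4194)·1.19/537 = 33988.035.
18–34: 4899²·(1 − 470/4899)·1.293/470 = 59691.678.
35–54: 19338²·(1 − 2842/19338)·12.5/2842 = 1.4030597 × 10^6.
55–64: 14299²·(1 − 2599/14299)·22.27/2599 = 1.4335256 × 10^6.
Sum = 2.930265 × 10^6.

2.930 × 10^6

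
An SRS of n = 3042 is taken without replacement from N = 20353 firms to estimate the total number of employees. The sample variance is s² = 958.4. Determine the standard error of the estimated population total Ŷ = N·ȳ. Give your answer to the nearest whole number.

10536

Var(Ŷ) = N²·Var(ȳ) = N²·(1 − n/N)·s²/n.
f = 3042/20353 = 0.14946200; Var(ȳ) = 0.85053800·958.4/3042 = 0.267967.
Var(Ŷ) = 20353² · 0.267967 = 1.1100389 × 10^8.
SE(Ŷ) = √(1.1100389 × 10^8) = 10536.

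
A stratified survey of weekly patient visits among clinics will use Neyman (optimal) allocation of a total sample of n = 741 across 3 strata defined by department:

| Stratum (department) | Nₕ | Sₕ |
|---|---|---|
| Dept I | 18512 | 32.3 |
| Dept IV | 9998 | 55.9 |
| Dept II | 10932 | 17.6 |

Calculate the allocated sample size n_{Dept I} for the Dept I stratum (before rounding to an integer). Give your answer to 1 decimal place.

Neyman allocation: nₕ = n·NₕSₕ / Σⱼ NⱼSⱼ.
Σ NⱼSⱼ = 18512·32.3 + 9998·55.9 + 10932·17.6 = 1.349229 × 10^6.
n_{Dept I} = 741·18512·32.3 / (1.349229 × 10^6) = 328.4.

328.4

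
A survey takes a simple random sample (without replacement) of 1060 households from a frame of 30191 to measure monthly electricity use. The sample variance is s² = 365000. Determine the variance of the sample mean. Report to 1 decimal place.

332.2

Under SRS without replacement, Var(ȳ) = (1 − f)·s²/n with f = n/N = 1060/30191 = 0.03510980.
Var(ȳ) = (1 − 0.03510980)·365000/1060 = 0.96489020·344.33962 = 332.24993.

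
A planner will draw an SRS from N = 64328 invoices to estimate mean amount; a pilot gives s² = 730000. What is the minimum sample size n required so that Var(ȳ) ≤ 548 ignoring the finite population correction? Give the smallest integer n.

1333

Without fpc, n₀ = s²/D = 730000/548 = 1332.1168.
Rounding up, n = 1333.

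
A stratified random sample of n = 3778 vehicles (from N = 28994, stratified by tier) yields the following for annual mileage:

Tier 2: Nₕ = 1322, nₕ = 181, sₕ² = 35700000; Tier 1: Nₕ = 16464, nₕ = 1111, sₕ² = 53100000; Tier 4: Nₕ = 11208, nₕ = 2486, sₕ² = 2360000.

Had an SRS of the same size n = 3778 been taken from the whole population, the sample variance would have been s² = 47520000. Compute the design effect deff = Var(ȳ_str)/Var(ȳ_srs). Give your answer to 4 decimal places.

1.3562

Var(ȳ_str) = Σ Wₕ²(1−fₕ)sₕ²/nₕ with Wₕ = Nₕ/28994:
  Tier 2: (1322/28994)²·(1−181/1322)·35700000/181 = 353.90807
  Tier 1: (16464/28994)²·(1−1111/16464)·53100000/1111 = 14371.192
  Tier 4: (11208/28994)²·(1−2486/11208)·2360000/2486 = 110.39231
  → Var(ȳ_str) = 14835.492.
Var(ȳ_srs) = (1 − 3778/28994)·47520000/3778 = 10939.124.
deff = 14835.492 / 10939.124 = 1.3562.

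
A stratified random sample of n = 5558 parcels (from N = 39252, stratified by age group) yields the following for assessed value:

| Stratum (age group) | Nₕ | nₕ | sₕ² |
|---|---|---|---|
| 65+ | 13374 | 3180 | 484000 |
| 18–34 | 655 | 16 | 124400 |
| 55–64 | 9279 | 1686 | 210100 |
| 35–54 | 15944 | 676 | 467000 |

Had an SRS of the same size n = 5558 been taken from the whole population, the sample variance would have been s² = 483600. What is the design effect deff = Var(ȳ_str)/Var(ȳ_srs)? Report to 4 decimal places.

Var(ȳ_str) = Σ Wₕ²(1−fₕ)sₕ²/nₕ with Wₕ = Nₕ/39252:
  65+: (13374/39252)²·(1−3180/13374)·484000/3180 = 13.467923
  18–34: (655/39252)²·(1−16/655)·124400/16 = 2.1121219
  55–64: (9279/39252)²·(1−1686/9279)·210100/1686 = 5.6984859
  35–54: (15944/39252)²·(1−676/15944)·467000/676 = 109.15058
  → Var(ȳ_str) = 130.42911.
Var(ȳ_srs) = (1 − 5558/39252)·483600/5558 = 74.689324.
deff = 130.42911 / 74.689324 = 1.7463.

1.7463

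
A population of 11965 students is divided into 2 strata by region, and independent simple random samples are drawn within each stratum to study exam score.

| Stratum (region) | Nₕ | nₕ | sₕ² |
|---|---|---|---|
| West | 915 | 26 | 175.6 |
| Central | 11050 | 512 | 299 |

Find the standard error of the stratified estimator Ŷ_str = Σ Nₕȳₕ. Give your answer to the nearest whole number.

Var(Ŷ_str) = Σₕ Nₕ²(1 − fₕ)sₕ²/nₕ.
West: 915²·(1 − 26/915)·175.6/26 = 5.4938148 × 10^6.
Central: 11050²·(1 − 512/11050)·299/512 = 6.8002002 × 10^7.
Sum = 7.3495817 × 10^7.
SE = √(7.3495817 × 10^7) = 8573.

8573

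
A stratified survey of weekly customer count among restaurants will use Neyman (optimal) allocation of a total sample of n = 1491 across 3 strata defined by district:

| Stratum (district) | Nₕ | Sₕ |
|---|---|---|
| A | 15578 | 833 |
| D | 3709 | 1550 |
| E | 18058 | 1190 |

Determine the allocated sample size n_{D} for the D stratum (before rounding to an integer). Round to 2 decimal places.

213.15

Neyman allocation: nₕ = n·NₕSₕ / Σⱼ NⱼSⱼ.
Σ NⱼSⱼ = 15578·833 + 3709·1550 + 18058·1190 = 4.0214444 × 10^7.
n_{D} = 1491·3709·1550 / (4.0214444 × 10^7) = 213.15.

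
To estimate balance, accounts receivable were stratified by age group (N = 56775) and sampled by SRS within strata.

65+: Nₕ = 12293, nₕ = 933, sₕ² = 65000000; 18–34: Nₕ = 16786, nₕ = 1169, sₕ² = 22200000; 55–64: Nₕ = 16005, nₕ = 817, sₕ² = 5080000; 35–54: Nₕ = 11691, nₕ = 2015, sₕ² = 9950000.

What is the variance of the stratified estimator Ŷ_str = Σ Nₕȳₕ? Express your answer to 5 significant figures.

Var(Ŷ_str) = Σₕ Nₕ²(1 − fₕ)sₕ²/nₕ.
65+: 12293²·(1 − 933/12293)·65000000/933 = 9.7289938 × 10^12.
18–34: 16786²·(1 − 1169/16786)·22200000/1169 = 4.9783255 × 10^12.
55–64: 16005²·(1 − 817/16005)·5080000/817 = 1.5114644 × 10^12.
35–54: 11691²·(1 − 2015/11691)·9950000/2015 = 5.5859308 × 10^11.
Sum = 1.6777377 × 10^13.

1.6777 × 10^13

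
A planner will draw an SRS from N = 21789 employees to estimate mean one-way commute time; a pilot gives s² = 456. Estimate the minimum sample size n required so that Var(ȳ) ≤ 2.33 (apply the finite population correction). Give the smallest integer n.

194

Without fpc, n₀ = s²/D = 456/2.33 = 195.7082.
With fpc, (1 − n/N)·s²/n ≤ D requires n ≥ n₀/(1 + n₀/N) = 195.7082/(1 + 195.7082/21789) = 193.9660.
Rounding up, n = 194.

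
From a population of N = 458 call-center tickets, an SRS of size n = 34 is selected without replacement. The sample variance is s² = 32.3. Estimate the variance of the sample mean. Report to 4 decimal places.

0.8795

Under SRS without replacement, Var(ȳ) = (1 − f)·s²/n with f = n/N = 34/458 = 0.07423581.
Var(ȳ) = (1 − 0.07423581)·32.3/34 = 0.92576419·0.95 = 0.87947598.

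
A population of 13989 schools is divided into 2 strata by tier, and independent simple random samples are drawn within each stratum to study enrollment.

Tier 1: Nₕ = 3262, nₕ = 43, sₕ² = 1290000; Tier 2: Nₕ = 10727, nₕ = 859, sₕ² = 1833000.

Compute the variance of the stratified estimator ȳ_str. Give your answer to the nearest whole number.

Var(ȳ_str) = Σₕ Wₕ²(1 − fₕ)sₕ²/nₕ with Wₕ = Nₕ/N, N = 13989.
Tier 1: Wₕ = 0.23318322; term = 0.23318322²·(1 − 0.01318210)·1290000/43 = 1609.7293.
Tier 2: Wₕ = 0.76681678; term = 0.76681678²·(1 − 0.08007831)·1833000/859 = 1154.2593.
Sum = 2763.9886.

2764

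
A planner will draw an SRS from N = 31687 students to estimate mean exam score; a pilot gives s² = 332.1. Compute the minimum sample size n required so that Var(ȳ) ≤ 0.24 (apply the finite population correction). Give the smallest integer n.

Without fpc, n₀ = s²/D = 332.1/0.24 = 1383.7500.
With fpc, (1 − n/N)·s²/n ≤ D requires n ≥ n₀/(1 + n₀/N) = 1383.7500/(1 + 1383.7500/31687) = 1325.8510.
Rounding up, n = 1326.

1326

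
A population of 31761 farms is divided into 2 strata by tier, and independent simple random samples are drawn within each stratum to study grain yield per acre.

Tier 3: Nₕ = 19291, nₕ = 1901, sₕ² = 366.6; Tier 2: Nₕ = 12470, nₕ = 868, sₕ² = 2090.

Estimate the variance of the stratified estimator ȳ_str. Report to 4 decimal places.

Var(ȳ_str) = Σₕ Wₕ²(1 − fₕ)sₕ²/nₕ with Wₕ = Nₕ/N, N = 31761.
Tier 3: Wₕ = 0.60738012; term = 0.60738012²·(1 − 0.09854336)·366.6/1901 = 0.064132228.
Tier 2: Wₕ = 0.39261988; term = 0.39261988²·(1 − 0.06960706)·2090/868 = 0.34533257.
Sum = 0.4094648.

0.4095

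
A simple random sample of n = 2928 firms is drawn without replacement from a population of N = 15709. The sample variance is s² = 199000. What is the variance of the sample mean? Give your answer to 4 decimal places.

Under SRS without replacement, Var(ȳ) = (1 − f)·s²/n with f = n/N = 2928/15709 = 0.18638997.
Var(ȳ) = (1 − 0.18638997)·199000/2928 = 0.81361003·67.964481 = 55.296583.

55.2966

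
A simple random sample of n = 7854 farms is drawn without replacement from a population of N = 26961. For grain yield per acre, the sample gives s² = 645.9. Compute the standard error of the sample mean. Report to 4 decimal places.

Under SRS without replacement, Var(ȳ) = (1 − f)·s²/n with f = n/N = 7854/26961 = 0.29130967.
Var(ȳ) = (1 − 0.29130967)·645.9/7854 = 0.70869033·0.08223835 = 0.058281523.
SE(ȳ) = √(0.058281523) = 0.2414.

0.2414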